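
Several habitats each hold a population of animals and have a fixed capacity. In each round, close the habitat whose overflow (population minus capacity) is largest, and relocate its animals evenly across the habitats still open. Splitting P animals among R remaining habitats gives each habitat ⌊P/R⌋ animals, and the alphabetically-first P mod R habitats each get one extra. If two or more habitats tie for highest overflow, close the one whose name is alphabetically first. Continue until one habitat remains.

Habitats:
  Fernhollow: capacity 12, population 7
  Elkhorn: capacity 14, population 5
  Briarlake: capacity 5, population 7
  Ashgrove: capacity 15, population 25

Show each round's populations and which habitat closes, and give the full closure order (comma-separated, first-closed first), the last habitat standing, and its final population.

Closure order: Ashgrove, Briarlake, Fernhollow
Last habitat: Elkhorn with 44 animals

Round 1: Ashgrove=25 Briarlake=7 Elkhorn=5 Fernhollow=7 → close Ashgrove (overflow 10)
  25÷3 = 8 each, +1 to first 1
Round 2: Briarlake=16 Elkhorn=13 Fernhollow=15 → close Briarlake (overflow 11)
  16÷2 = 8 each, +1 to first 0
Round 3: Elkhorn=21 Fernhollow=23 → close Fernhollow (overflow 11)
  23÷1 = 23 each, +1 to first 0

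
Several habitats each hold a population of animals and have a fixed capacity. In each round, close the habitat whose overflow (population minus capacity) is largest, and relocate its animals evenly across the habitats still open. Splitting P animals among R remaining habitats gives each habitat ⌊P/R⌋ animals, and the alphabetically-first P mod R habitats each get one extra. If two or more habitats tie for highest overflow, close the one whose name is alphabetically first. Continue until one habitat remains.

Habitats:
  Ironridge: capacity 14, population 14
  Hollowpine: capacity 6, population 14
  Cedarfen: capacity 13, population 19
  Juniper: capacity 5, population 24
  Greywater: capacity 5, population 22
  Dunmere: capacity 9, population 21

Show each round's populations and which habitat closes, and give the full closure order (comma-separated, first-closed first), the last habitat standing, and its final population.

Closure order: Juniper, Greywater, Dunmere, Hollowpine, Cedarfen
Last habitat: Ironridge with 114 animals

Round 1: Cedarfen=19 Dunmere=21 Greywater=22 Hollowpine=14 Ironridge=14 Juniper=24 → close Juniper (overflow 19)
  24÷5 = 4 each, +1 to first 4
Round 2: Cedarfen=24 Dunmere=26 Greywater=27 Hollowpine=19 Ironridge=18 → close Greywater (overflow 22)
  27÷4 = 6 each, +1 to first 3
Round 3: Cedarfen=31 Dunmere=33 Hollowpine=26 Ironridge=24 → close Dunmere (overflow 24)
  33÷3 = 11 each, +1 to first 0
Round 4: Cedarfen=42 Hollowpine=37 Ironridge=35 → close Hollowpine (overflow 31)
  37÷2 = 18 each, +1 to first 1
Round 5: Cedarfen=61 Ironridge=53 → close Cedarfen (overflow 48)
  61÷1 = 61 each, +1 to first 0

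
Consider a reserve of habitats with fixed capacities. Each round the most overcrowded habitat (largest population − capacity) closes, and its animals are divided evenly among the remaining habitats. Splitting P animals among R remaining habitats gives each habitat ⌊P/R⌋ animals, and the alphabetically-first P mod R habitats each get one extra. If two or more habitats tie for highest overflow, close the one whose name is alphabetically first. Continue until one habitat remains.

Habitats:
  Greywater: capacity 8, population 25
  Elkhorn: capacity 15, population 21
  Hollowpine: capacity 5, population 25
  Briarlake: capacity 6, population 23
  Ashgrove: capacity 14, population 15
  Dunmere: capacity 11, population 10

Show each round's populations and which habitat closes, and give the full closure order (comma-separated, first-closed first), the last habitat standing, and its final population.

Round 1: Ashgrove=15 Briarlake=23 Dunmere=10 Elkhorn=21 Greywater=25 Hollowpine=25 → close Hollowpine (overflow 20)
  25÷5 = 5 each, +1 to first 0
Round 2: Ashgrove=20 Briarlake=28 Dunmere=15 Elkhorn=26 Greywater=30 → close Briarlake (overflow 22)
  28÷4 = 7 each, +1 to first 0
Round 3: Ashgrove=27 Dunmere=22 Elkhorn=33 Greywater=37 → close Greywater (overflow 29)
  37÷3 = 12 each, +1 to first 1
Round 4: Ashgrove=40 Dunmere=34 Elkhorn=45 → close Elkhorn (overflow 30)
  45÷2 = 22 each, +1 to first 1
Round 5: Ashgrove=63 Dunmere=56 → close Ashgrove (overflow 49)
  63÷1 = 63 each, +1 to first 0

Closure order: Hollowpine, Briarlake, Greywater, Elkhorn, Ashgrove
Last habitat: Dunmere with 119 animals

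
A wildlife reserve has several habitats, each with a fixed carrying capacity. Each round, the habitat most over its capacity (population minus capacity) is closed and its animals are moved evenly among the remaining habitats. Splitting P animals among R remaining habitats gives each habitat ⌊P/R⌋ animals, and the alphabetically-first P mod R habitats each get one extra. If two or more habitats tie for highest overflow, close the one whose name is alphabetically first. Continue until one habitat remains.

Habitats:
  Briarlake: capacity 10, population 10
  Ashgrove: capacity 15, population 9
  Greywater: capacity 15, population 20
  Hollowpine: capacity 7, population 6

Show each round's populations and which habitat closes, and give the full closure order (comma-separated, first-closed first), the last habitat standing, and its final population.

Closure order: Greywater, Briarlake, Hollowpine
Last habitat: Ashgrove with 45 animals

Round 1: Ashgrove=9 Briarlake=10 Greywater=20 Hollowpine=6 → close Greywater (overflow 5)
  20÷3 = 6 each, +1 to first 2
Round 2: Ashgrove=16 Briarlake=17 Hollowpine=12 → close Briarlake (overflow 7)
  17÷2 = 8 each, +1 to first 1
Round 3: Ashgrove=25 Hollowpine=20 → close Hollowpine (overflow 13)
  20÷1 = 20 each, +1 to first 0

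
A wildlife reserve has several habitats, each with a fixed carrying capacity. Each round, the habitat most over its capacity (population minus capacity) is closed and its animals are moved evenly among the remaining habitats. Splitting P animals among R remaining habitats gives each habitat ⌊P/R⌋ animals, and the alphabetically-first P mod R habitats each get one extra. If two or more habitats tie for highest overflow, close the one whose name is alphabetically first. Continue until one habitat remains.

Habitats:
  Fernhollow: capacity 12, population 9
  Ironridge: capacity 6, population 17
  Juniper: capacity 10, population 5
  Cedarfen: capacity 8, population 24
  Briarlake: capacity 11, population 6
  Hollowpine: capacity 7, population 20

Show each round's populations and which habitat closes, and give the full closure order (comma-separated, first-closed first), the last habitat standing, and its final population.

Round 1: Briarlake=6 Cedarfen=24 Fernhollow=9 Hollowpine=20 Ironridge=17 Juniper=5 → close Cedarfen (overflow 16)
  24÷5 = 4 each, +1 to first 4
Round 2: Briarlake=11 Fernhollow=14 Hollowpine=25 Ironridge=22 Juniper=9 → close Hollowpine (overflow 18)
  25÷4 = 6 each, +1 to first 1
Round 3: Briarlake=18 Fernhollow=20 Ironridge=28 Juniper=15 → close Ironridge (overflow 22)
  28÷3 = 9 each, +1 to first 1
Round 4: Briarlake=28 Fernhollow=29 Juniper=24 → close Briarlake (overflow 17)
  28÷2 = 14 each, +1 to first 0
Round 5: Fernhollow=43 Juniper=38 → close Fernhollow (overflow 31)
  43÷1 = 43 each, +1 to first 0

Closure order: Cedarfen, Hollowpine, Ironridge, Briarlake, Fernhollow
Last habitat: Juniper with 81 animals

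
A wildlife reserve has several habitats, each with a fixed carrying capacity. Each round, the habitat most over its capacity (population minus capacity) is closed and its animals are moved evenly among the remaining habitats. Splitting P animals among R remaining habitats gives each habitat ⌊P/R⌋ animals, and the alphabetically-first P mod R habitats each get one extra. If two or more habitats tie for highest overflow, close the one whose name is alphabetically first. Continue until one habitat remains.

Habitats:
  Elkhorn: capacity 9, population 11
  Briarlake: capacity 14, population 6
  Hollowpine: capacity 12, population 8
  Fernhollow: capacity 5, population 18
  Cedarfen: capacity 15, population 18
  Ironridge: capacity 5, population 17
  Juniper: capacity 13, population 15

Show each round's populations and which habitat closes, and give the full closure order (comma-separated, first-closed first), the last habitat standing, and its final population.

Closure order: Fernhollow, Ironridge, Cedarfen, Elkhorn, Juniper, Hollowpine
Last habitat: Briarlake with 93 animals

Round 1: Briarlake=6 Cedarfen=18 Elkhorn=11 Fernhollow=18 Hollowpine=8 Ironridge=17 Juniper=15 → close Fernhollow (overflow 13)
  18÷6 = 3 each, +1 to first 0
Round 2: Briarlake=9 Cedarfen=21 Elkhorn=14 Hollowpine=11 Ironridge=20 Juniper=18 → close Ironridge (overflow 15)
  20÷5 = 4 each, +1 to first 0
Round 3: Briarlake=13 Cedarfen=25 Elkhorn=18 Hollowpine=15 Juniper=22 → close Cedarfen (overflow 10)
  25÷4 = 6 each, +1 to first 1
Round 4: Briarlake=20 Elkhorn=24 Hollowpine=21 Juniper=28 → close Elkhorn (overflow 15)
  24÷3 = 8 each, +1 to first 0
Round 5: Briarlake=28 Hollowpine=29 Juniper=36 → close Juniper (overflow 23)
  36÷2 = 18 each, +1 to first 0
Round 6: Briarlake=46 Hollowpine=47 → close Hollowpine (overflow 35)
  47÷1 = 47 each, +1 to first 0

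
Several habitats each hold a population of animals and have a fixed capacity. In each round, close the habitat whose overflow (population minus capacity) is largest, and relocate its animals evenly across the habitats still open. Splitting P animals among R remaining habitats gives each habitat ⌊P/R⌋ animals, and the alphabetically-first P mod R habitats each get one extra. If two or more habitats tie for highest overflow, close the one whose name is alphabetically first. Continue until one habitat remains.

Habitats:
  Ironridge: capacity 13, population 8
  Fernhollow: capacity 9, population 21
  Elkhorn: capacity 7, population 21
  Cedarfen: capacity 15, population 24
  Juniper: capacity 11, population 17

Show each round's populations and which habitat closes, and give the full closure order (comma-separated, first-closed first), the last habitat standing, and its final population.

Closure order: Elkhorn, Fernhollow, Cedarfen, Juniper
Last habitat: Ironridge with 91 animals

Round 1: Cedarfen=24 Elkhorn=21 Fernhollow=21 Ironridge=8 Juniper=17 → close Elkhorn (overflow 14)
  21÷4 = 5 each, +1 to first 1
Round 2: Cedarfen=30 Fernhollow=26 Ironridge=13 Juniper=22 → close Fernhollow (overflow 17)
  26÷3 = 8 each, +1 to first 2
Round 3: Cedarfen=39 Ironridge=22 Juniper=30 → close Cedarfen (overflow 24)
  39÷2 = 19 each, +1 to first 1
Round 4: Ironridge=42 Juniper=49 → close Juniper (overflow 38)
  49÷1 = 49 each, +1 to first 0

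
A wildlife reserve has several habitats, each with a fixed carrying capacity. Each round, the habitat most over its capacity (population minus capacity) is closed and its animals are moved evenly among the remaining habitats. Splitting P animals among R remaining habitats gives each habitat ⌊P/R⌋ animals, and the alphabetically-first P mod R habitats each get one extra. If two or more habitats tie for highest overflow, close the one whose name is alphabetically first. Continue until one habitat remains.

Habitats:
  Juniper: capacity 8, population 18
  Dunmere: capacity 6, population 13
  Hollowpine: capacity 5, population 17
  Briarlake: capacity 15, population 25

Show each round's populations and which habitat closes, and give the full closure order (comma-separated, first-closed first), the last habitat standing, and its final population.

Round 1: Briarlake=25 Dunmere=13 Hollowpine=17 Juniper=18 → close Hollowpine (overflow 12)
  17÷3 = 5 each, +1 to first 2
Round 2: Briarlake=31 Dunmere=19 Juniper=23 → close Briarlake (overflow 16)
  31÷2 = 15 each, +1 to first 1
Round 3: Dunmere=35 Juniper=38 → close Juniper (overflow 30)
  38÷1 = 38 each, +1 to first 0

Closure order: Hollowpine, Briarlake, Juniper
Last habitat: Dunmere with 73 animals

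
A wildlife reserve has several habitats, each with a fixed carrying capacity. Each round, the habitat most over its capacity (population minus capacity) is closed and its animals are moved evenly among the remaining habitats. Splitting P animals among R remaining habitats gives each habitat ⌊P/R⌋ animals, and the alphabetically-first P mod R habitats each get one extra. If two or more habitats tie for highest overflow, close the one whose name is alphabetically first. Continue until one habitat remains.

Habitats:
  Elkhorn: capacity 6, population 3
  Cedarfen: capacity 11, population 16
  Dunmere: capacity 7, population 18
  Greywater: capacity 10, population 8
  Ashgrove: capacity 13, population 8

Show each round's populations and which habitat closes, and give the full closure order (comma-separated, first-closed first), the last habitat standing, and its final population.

Round 1: Ashgrove=8 Cedarfen=16 Dunmere=18 Elkhorn=3 Greywater=8 → close Dunmere (overflow 11)
  18÷4 = 4 each, +1 to first 2
Round 2: Ashgrove=13 Cedarfen=21 Elkhorn=7 Greywater=12 → close Cedarfen (overflow 10)
  21÷3 = 7 each, +1 to first 0
Round 3: Ashgrove=20 Elkhorn=14 Greywater=19 → close Greywater (overflow 9)
  19÷2 = 9 each, +1 to first 1
Round 4: Ashgrove=30 Elkhorn=23 → close Ashgrove (overflow 17)
  30÷1 = 30 each, +1 to first 0

Closure order: Dunmere, Cedarfen, Greywater, Ashgrove
Last habitat: Elkhorn with 53 animals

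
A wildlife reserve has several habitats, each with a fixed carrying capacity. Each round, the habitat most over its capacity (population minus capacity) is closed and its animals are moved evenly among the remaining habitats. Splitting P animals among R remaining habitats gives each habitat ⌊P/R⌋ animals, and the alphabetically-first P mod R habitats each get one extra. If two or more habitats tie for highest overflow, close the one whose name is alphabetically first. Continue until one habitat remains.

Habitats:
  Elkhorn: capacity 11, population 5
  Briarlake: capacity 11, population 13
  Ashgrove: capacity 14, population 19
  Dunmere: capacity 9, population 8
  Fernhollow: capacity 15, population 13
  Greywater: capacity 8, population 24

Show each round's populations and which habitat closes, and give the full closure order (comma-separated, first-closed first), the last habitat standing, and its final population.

Round 1: Ashgrove=19 Briarlake=13 Dunmere=8 Elkhorn=5 Fernhollow=13 Greywater=24 → close Greywater (overflow 16)
  24÷5 = 4 each, +1 to first 4
Round 2: Ashgrove=24 Briarlake=18 Dunmere=13 Elkhorn=10 Fernhollow=17 → close Ashgrove (overflow 10)
  24÷4 = 6 each, +1 to first 0
Round 3: Briarlake=24 Dunmere=19 Elkhorn=16 Fernhollow=23 → close Briarlake (overflow 13)
  24÷3 = 8 each, +1 to first 0
Round 4: Dunmere=27 Elkhorn=24 Fernhollow=31 → close Dunmere (overflow 18)
  27÷2 = 13 each, +1 to first 1
Round 5: Elkhorn=38 Fernhollow=44 → close Fernhollow (overflow 29)
  44÷1 = 44 each, +1 to first 0

Closure order: Greywater, Ashgrove, Briarlake, Dunmere, Fernhollow
Last habitat: Elkhorn with 82 animals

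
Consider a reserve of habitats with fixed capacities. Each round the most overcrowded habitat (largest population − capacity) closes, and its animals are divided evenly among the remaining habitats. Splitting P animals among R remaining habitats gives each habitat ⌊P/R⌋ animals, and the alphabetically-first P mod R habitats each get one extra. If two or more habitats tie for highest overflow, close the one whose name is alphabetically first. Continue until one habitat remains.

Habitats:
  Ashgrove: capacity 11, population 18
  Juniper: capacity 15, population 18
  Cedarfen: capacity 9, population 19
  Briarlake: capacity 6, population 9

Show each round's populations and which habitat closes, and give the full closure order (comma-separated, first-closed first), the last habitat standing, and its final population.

Round 1: Ashgrove=18 Briarlake=9 Cedarfen=19 Juniper=18 → close Cedarfen (overflow 10)
  19÷3 = 6 each, +1 to first 1
Round 2: Ashgrove=25 Briarlake=15 Juniper=24 → close Ashgrove (overflow 14)
  25÷2 = 12 each, +1 to first 1
Round 3: Briarlake=28 Juniper=36 → close Briarlake (overflow 22)
  28÷1 = 28 each, +1 to first 0

Closure order: Cedarfen, Ashgrove, Briarlake
Last habitat: Juniper with 64 animals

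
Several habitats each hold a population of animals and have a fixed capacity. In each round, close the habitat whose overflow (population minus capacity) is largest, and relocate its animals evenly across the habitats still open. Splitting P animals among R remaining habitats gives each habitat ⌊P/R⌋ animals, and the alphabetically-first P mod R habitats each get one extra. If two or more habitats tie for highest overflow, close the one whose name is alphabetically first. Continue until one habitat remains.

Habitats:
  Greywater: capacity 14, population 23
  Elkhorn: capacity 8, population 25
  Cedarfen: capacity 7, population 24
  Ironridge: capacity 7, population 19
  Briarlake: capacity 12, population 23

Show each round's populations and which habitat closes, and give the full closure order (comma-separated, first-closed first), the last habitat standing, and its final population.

Closure order: Cedarfen, Elkhorn, Briarlake, Ironridge
Last habitat: Greywater with 114 animals

Round 1: Briarlake=23 Cedarfen=24 Elkhorn=25 Greywater=23 Ironridge=19 → close Cedarfen (overflow 17)
  24÷4 = 6 each, +1 to first 0
Round 2: Briarlake=29 Elkhorn=31 Greywater=29 Ironridge=25 → close Elkhorn (overflow 23)
  31÷3 = 10 each, +1 to first 1
Round 3: Briarlake=40 Greywater=39 Ironridge=35 → close Briarlake (overflow 28)
  40÷2 = 20 each, +1 to first 0
Round 4: Greywater=59 Ironridge=55 → close Ironridge (overflow 48)
  55÷1 = 55 each, +1 to first 0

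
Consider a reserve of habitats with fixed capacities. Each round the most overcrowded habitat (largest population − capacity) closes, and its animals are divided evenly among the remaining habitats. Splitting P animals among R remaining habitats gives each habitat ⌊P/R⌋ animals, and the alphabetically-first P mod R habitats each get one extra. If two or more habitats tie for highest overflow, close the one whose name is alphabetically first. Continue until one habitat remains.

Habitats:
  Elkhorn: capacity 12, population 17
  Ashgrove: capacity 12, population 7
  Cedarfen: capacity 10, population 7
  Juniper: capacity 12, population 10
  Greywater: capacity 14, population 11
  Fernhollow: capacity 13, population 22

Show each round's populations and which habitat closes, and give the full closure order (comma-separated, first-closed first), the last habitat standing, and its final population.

Closure order: Fernhollow, Elkhorn, Cedarfen, Ashgrove, Greywater
Last habitat: Juniper with 74 animals

Round 1: Ashgrove=7 Cedarfen=7 Elkhorn=17 Fernhollow=22 Greywater=11 Juniper=10 → close Fernhollow (overflow 9)
  22÷5 = 4 each, +1 to first 2
Round 2: Ashgrove=12 Cedarfen=12 Elkhorn=21 Greywater=15 Juniper=14 → close Elkhorn (overflow 9)
  21÷4 = 5 each, +1 to first 1
Round 3: Ashgrove=18 Cedarfen=17 Greywater=20 Juniper=19 → close Cedarfen (overflow 7)
  17÷3 = 5 each, +1 to first 2
Round 4: Ashgrove=24 Greywater=26 Juniper=24 → close Ashgrove (overflow 12)
  24÷2 = 12 each, +1 to first 0
Round 5: Greywater=38 Juniper=36 → close Greywater (overflow 24)
  38÷1 = 38 each, +1 to first 0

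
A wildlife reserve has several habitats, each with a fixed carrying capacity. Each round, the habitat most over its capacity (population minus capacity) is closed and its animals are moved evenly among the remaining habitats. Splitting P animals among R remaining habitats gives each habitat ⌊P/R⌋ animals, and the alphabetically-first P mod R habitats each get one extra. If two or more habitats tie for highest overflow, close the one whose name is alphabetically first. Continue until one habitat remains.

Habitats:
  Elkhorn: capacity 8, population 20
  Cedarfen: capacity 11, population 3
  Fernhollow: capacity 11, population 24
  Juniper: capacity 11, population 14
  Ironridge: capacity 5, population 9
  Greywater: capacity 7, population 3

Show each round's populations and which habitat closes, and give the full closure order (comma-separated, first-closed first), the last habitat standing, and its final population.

Closure order: Fernhollow, Elkhorn, Ironridge, Juniper, Greywater
Last habitat: Cedarfen with 73 animals

Round 1: Cedarfen=3 Elkhorn=20 Fernhollow=24 Greywater=3 Ironridge=9 Juniper=14 → close Fernhollow (overflow 13)
  24÷5 = 4 each, +1 to first 4
Round 2: Cedarfen=8 Elkhorn=25 Greywater=8 Ironridge=14 Juniper=18 → close Elkhorn (overflow 17)
  25÷4 = 6 each, +1 to first 1
Round 3: Cedarfen=15 Greywater=14 Ironridge=20 Juniper=24 → close Ironridge (overflow 15)
  20÷3 = 6 each, +1 to first 2
Round 4: Cedarfen=22 Greywater=21 Juniper=30 → close Juniper (overflow 19)
  30÷2 = 15 each, +1 to first 0
Round 5: Cedarfen=37 Greywater=36 → close Greywater (overflow 29)
  36÷1 = 36 each, +1 to first 0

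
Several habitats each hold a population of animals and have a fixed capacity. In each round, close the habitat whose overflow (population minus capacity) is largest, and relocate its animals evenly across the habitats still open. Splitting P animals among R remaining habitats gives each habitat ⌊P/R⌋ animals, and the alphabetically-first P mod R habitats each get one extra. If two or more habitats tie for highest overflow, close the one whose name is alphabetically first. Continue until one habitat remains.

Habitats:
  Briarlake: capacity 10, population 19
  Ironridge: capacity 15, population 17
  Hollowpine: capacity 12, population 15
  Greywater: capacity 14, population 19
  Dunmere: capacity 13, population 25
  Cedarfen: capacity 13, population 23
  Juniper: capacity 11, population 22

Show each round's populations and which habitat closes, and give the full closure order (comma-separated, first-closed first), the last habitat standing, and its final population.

Round 1: Briarlake=19 Cedarfen=23 Dunmere=25 Greywater=19 Hollowpine=15 Ironridge=17 Juniper=22 → close Dunmere (overflow 12)
  25÷6 = 4 each, +1 to first 1
Round 2: Briarlake=24 Cedarfen=27 Greywater=23 Hollowpine=19 Ironridge=21 Juniper=26 → close Juniper (overflow 15)
  26÷5 = 5 each, +1 to first 1
Round 3: Briarlake=30 Cedarfen=32 Greywater=28 Hollowpine=24 Ironridge=26 → close Briarlake (overflow 20)
  30÷4 = 7 each, +1 to first 2
Round 4: Cedarfen=40 Greywater=36 Hollowpine=31 Ironridge=33 → close Cedarfen (overflow 27)
  40÷3 = 13 each, +1 to first 1
Round 5: Greywater=50 Hollowpine=44 Ironridge=46 → close Greywater (overflow 36)
  50÷2 = 25 each, +1 to first 0
Round 6: Hollowpine=69 Ironridge=71 → close Hollowpine (overflow 57)
  69÷1 = 69 each, +1 to first 0

Closure order: Dunmere, Juniper, Briarlake, Cedarfen, Greywater, Hollowpine
Last habitat: Ironridge with 140 animals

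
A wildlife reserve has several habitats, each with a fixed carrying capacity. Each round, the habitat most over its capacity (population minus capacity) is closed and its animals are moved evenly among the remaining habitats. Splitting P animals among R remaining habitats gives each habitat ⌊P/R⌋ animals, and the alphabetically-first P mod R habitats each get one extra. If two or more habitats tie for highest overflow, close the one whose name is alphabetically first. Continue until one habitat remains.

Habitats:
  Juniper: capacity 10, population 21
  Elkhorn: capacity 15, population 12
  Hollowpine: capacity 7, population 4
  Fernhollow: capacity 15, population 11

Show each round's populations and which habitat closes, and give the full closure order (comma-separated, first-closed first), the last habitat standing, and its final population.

Round 1: Elkhorn=12 Fernhollow=11 Hollowpine=4 Juniper=21 → close Juniper (overflow 11)
  21÷3 = 7 each, +1 to first 0
Round 2: Elkhorn=19 Fernhollow=18 Hollowpine=11 → close Elkhorn (overflow 4)
  19÷2 = 9 each, +1 to first 1
Round 3: Fernhollow=28 Hollowpine=20 → close Fernhollow (overflow 13)
  28÷1 = 28 each, +1 to first 0

Closure order: Juniper, Elkhorn, Fernhollow
Last habitat: Hollowpine with 48 animals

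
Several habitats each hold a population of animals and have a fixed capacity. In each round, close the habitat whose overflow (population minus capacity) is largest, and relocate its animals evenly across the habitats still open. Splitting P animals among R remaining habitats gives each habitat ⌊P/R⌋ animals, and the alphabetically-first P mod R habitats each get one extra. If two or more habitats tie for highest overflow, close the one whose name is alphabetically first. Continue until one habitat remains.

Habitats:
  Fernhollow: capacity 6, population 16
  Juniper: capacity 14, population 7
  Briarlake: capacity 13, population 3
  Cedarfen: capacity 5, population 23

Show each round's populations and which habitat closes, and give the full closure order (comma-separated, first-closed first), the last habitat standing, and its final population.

Round 1: Briarlake=3 Cedarfen=23 Fernhollow=16 Juniper=7 → close Cedarfen (overflow 18)
  23÷3 = 7 each, +1 to first 2
Round 2: Briarlake=11 Fernhollow=24 Juniper=14 → close Fernhollow (overflow 18)
  24÷2 = 12 each, +1 to first 0
Round 3: Briarlake=23 Juniper=26 → close Juniper (overflow 12)
  26÷1 = 26 each, +1 to first 0

Closure order: Cedarfen, Fernhollow, Juniper
Last habitat: Briarlake with 49 animals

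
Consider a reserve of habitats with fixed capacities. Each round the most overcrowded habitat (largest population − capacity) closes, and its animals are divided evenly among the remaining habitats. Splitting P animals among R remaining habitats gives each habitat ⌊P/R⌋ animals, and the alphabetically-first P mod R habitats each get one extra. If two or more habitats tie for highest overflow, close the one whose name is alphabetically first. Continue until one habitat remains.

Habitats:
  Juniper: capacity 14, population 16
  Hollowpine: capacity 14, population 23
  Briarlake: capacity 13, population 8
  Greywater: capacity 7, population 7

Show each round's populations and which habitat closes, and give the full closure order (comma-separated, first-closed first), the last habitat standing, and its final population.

Round 1: Briarlake=8 Greywater=7 Hollowpine=23 Juniper=16 → close Hollowpine (overflow 9)
  23÷3 = 7 each, +1 to first 2
Round 2: Briarlake=16 Greywater=15 Juniper=23 → close Juniper (overflow 9)
  23÷2 = 11 each, +1 to first 1
Round 3: Briarlake=28 Greywater=26 → close Greywater (overflow 19)
  26÷1 = 26 each, +1 to first 0

Closure order: Hollowpine, Juniper, Greywater
Last habitat: Briarlake with 54 animals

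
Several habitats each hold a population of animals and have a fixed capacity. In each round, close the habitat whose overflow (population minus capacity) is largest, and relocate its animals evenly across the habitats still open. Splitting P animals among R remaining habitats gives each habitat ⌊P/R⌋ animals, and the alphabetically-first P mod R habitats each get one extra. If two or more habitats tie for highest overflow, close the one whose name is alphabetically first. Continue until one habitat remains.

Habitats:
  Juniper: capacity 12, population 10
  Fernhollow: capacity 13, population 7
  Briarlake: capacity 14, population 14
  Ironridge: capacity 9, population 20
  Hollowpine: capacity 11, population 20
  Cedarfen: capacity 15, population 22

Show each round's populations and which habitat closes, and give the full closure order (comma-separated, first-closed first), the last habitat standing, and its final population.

Closure order: Ironridge, Hollowpine, Cedarfen, Briarlake, Juniper
Last habitat: Fernhollow with 93 animals

Round 1: Briarlake=14 Cedarfen=22 Fernhollow=7 Hollowpine=20 Ironridge=20 Juniper=10 → close Ironridge (overflow 11)
  20÷5 = 4 each, +1 to first 0
Round 2: Briarlake=18 Cedarfen=26 Fernhollow=11 Hollowpine=24 Juniper=14 → close Hollowpine (overflow 13)
  24÷4 = 6 each, +1 to first 0
Round 3: Briarlake=24 Cedarfen=32 Fernhollow=17 Juniper=20 → close Cedarfen (overflow 17)
  32÷3 = 10 each, +1 to first 2
Round 4: Briarlake=35 Fernhollow=28 Juniper=30 → close Briarlake (overflow 21)
  35÷2 = 17 each, +1 to first 1
Round 5: Fernhollow=46 Juniper=47 → close Juniper (overflow 35)
  47÷1 = 47 each, +1 to first 0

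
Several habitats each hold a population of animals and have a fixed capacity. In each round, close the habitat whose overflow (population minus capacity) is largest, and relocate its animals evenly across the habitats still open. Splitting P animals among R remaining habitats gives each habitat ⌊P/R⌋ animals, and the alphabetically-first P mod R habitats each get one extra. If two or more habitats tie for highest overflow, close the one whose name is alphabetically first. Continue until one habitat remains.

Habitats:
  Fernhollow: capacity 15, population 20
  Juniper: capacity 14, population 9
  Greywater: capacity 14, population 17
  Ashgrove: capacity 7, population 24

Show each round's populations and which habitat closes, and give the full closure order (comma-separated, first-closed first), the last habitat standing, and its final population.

Closure order: Ashgrove, Fernhollow, Greywater
Last habitat: Juniper with 70 animals

Round 1: Ashgrove=24 Fernhollow=20 Greywater=17 Juniper=9 → close Ashgrove (overflow 17)
  24÷3 = 8 each, +1 to first 0
Round 2: Fernhollow=28 Greywater=25 Juniper=17 → close Fernhollow (overflow 13)
  28÷2 = 14 each, +1 to first 0
Round 3: Greywater=39 Juniper=31 → close Greywater (overflow 25)
  39÷1 = 39 each, +1 to first 0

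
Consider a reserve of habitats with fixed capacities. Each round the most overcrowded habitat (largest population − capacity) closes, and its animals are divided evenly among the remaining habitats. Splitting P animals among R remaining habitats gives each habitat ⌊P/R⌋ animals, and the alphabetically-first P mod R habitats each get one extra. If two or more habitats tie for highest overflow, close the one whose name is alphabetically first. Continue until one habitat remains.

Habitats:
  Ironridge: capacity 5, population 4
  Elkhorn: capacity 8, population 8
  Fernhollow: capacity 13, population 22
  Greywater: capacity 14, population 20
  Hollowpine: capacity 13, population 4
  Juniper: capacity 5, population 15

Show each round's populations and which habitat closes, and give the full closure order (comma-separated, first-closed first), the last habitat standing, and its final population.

Closure order: Juniper, Fernhollow, Greywater, Elkhorn, Ironridge
Last habitat: Hollowpine with 73 animals

Round 1: Elkhorn=8 Fernhollow=22 Greywater=20 Hollowpine=4 Ironridge=4 Juniper=15 → close Juniper (overflow 10)
  15÷5 = 3 each, +1 to first 0
Round 2: Elkhorn=11 Fernhollow=25 Greywater=23 Hollowpine=7 Ironridge=7 → close Fernhollow (overflow 12)
  25÷4 = 6 each, +1 to first 1
Round 3: Elkhorn=18 Greywater=29 Hollowpine=13 Ironridge=13 → close Greywater (overflow 15)
  29÷3 = 9 each, +1 to first 2
Round 4: Elkhorn=28 Hollowpine=23 Ironridge=22 → close Elkhorn (overflow 20)
  28÷2 = 14 each, +1 to first 0
Round 5: Hollowpine=37 Ironridge=36 → close Ironridge (overflow 31)
  36÷1 = 36 each, +1 to first 0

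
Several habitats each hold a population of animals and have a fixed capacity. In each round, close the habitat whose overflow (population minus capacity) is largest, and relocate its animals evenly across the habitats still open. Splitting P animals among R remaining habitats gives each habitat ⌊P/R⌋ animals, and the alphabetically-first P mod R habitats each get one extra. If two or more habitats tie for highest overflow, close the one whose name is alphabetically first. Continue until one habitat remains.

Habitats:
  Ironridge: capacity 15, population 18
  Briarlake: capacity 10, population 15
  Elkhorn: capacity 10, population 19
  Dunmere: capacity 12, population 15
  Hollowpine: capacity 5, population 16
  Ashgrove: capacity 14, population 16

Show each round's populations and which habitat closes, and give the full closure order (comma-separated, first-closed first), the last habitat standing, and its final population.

Round 1: Ashgrove=16 Briarlake=15 Dunmere=15 Elkhorn=19 Hollowpine=16 Ironridge=18 → close Hollowpine (overflow 11)
  16÷5 = 3 each, +1 to first 1
Round 2: Ashgrove=20 Briarlake=18 Dunmere=18 Elkhorn=22 Ironridge=21 → close Elkhorn (overflow 12)
  22÷4 = 5 each, +1 to first 2
Round 3: Ashgrove=26 Briarlake=24 Dunmere=23 Ironridge=26 → close Briarlake (overflow 14)
  24÷3 = 8 each, +1 to first 0
Round 4: Ashgrove=34 Dunmere=31 Ironridge=34 → close Ashgrove (overflow 20)
  34÷2 = 17 each, +1 to first 0
Round 5: Dunmere=48 Ironridge=51 → close Dunmere (overflow 36)
  48÷1 = 48 each, +1 to first 0

Closure order: Hollowpine, Elkhorn, Briarlake, Ashgrove, Dunmere
Last habitat: Ironridge with 99 animals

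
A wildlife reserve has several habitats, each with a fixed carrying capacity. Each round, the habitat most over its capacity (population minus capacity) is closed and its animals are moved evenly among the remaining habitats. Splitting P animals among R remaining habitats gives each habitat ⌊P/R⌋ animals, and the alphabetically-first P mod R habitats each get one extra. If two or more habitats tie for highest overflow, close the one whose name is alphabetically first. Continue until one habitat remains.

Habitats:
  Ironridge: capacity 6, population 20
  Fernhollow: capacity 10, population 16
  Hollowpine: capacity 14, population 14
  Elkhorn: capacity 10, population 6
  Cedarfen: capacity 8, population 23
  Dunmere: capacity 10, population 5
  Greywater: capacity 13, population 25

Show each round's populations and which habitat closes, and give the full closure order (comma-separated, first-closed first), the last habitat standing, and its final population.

Round 1: Cedarfen=23 Dunmere=5 Elkhorn=6 Fernhollow=16 Greywater=25 Hollowpine=14 Ironridge=20 → close Cedarfen (overflow 15)
  23÷6 = 3 each, +1 to first 5
Round 2: Dunmere=9 Elkhorn=10 Fernhollow=20 Greywater=29 Hollowpine=18 Ironridge=23 → close Ironridge (overflow 17)
  23÷5 = 4 each, +1 to first 3
Round 3: Dunmere=14 Elkhorn=15 Fernhollow=25 Greywater=33 Hollowpine=22 → close Greywater (overflow 20)
  33÷4 = 8 each, +1 to first 1
Round 4: Dunmere=23 Elkhorn=23 Fernhollow=33 Hollowpine=30 → close Fernhollow (overflow 23)
  33÷3 = 11 each, +1 to first 0
Round 5: Dunmere=34 Elkhorn=34 Hollowpine=41 → close Hollowpine (overflow 27)
  41÷2 = 20 each, +1 to first 1
Round 6: Dunmere=55 Elkhorn=54 → close Dunmere (overflow 45)
  55÷1 = 55 each, +1 to first 0

Closure order: Cedarfen, Ironridge, Greywater, Fernhollow, Hollowpine, Dunmere
Last habitat: Elkhorn with 109 animals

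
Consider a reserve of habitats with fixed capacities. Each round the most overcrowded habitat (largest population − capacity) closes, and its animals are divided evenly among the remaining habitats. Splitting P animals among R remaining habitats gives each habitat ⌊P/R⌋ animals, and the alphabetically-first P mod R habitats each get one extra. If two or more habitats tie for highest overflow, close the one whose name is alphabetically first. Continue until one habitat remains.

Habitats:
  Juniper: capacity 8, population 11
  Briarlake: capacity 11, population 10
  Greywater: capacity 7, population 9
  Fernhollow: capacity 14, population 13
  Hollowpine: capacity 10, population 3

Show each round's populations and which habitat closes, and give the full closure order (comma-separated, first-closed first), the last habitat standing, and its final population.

Closure order: Juniper, Greywater, Briarlake, Fernhollow
Last habitat: Hollowpine with 46 animals

Round 1: Briarlake=10 Fernhollow=13 Greywater=9 Hollowpine=3 Juniper=11 → close Juniper (overflow 3)
  11÷4 = 2 each, +1 to first 3
Round 2: Briarlake=13 Fernhollow=16 Greywater=12 Hollowpine=5 → close Greywater (overflow 5)
  12÷3 = 4 each, +1 to first 0
Round 3: Briarlake=17 Fernhollow=20 Hollowpine=9 → close Briarlake (overflow 6)
  17÷2 = 8 each, +1 to first 1
Round 4: Fernhollow=29 Hollowpine=17 → close Fernhollow (overflow 15)
  29÷1 = 29 each, +1 to first 0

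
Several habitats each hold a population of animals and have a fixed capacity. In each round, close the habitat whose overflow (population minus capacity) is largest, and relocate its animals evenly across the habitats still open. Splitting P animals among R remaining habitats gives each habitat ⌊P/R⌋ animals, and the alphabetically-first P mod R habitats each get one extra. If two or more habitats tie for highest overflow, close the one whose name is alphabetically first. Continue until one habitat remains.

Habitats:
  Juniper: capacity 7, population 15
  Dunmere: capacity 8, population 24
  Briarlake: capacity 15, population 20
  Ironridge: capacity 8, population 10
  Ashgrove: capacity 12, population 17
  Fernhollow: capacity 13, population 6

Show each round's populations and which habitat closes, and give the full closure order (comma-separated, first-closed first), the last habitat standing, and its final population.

Closure order: Dunmere, Juniper, Ashgrove, Briarlake, Ironridge
Last habitat: Fernhollow with 92 animals

Round 1: Ashgrove=17 Briarlake=20 Dunmere=24 Fernhollow=6 Ironridge=10 Juniper=15 → close Dunmere (overflow 16)
  24÷5 = 4 each, +1 to first 4
Round 2: Ashgrove=22 Briarlake=25 Fernhollow=11 Ironridge=15 Juniper=19 → close Juniper (overflow 12)
  19÷4 = 4 each, +1 to first 3
Round 3: Ashgrove=27 Briarlake=30 Fernhollow=16 Ironridge=19 → close Ashgrove (overflow 15)
  27÷3 = 9 each, +1 to first 0
Round 4: Briarlake=39 Fernhollow=25 Ironridge=28 → close Briarlake (overflow 24)
  39÷2 = 19 each, +1 to first 1
Round 5: Fernhollow=45 Ironridge=47 → close Ironridge (overflow 39)
  47÷1 = 47 each, +1 to first 0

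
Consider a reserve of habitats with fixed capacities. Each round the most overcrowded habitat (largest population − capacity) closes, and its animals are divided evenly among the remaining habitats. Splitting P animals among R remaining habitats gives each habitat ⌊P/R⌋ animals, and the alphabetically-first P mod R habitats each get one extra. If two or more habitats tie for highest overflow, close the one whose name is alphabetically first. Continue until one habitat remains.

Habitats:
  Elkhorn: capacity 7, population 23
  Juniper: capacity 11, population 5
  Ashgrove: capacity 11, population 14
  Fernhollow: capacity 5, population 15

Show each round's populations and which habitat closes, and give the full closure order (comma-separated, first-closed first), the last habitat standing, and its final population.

Closure order: Elkhorn, Fernhollow, Ashgrove
Last habitat: Juniper with 57 animals

Round 1: Ashgrove=14 Elkhorn=23 Fernhollow=15 Juniper=5 → close Elkhorn (overflow 16)
  23÷3 = 7 each, +1 to first 2
Round 2: Ashgrove=22 Fernhollow=23 Juniper=12 → close Fernhollow (overflow 18)
  23÷2 = 11 each, +1 to first 1
Round 3: Ashgrove=34 Juniper=23 → close Ashgrove (overflow 23)
  34÷1 = 34 each, +1 to first 0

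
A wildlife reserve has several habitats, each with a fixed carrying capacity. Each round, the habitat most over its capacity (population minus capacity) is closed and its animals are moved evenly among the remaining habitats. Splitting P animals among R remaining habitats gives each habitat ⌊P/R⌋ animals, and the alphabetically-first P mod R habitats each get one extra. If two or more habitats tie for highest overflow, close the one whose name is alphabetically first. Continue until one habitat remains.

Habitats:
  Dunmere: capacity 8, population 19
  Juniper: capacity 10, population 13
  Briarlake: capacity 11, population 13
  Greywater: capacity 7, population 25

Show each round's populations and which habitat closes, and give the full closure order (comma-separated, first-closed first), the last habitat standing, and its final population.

Round 1: Briarlake=13 Dunmere=19 Greywater=25 Juniper=13 → close Greywater (overflow 18)
  25÷3 = 8 each, +1 to first 1
Round 2: Briarlake=22 Dunmere=27 Juniper=21 → close Dunmere (overflow 19)
  27÷2 = 13 each, +1 to first 1
Round 3: Briarlake=36 Juniper=34 → close Briarlake (overflow 25)
  36÷1 = 36 each, +1 to first 0

Closure order: Greywater, Dunmere, Briarlake
Last habitat: Juniper with 70 animals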